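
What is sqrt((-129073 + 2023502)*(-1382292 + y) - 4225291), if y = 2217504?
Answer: sqrt(1582245608657) ≈ 1.2579e+6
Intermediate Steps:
sqrt((-129073 + 2023502)*(-1382292 + y) - 4225291) = sqrt((-129073 + 2023502)*(-1382292 + 2217504) - 4225291) = sqrt(1894429*835212 - 4225291) = sqrt(1582249833948 - 4225291) = sqrt(1582245608657)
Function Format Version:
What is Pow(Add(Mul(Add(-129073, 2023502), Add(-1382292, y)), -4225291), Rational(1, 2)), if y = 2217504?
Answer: Pow(1582245608657, Rational(1, 2)) ≈ 1.2579e+6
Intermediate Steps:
Pow(Add(Mul(Add(-129073, 2023502), Add(-1382292, y)), -4225291), Rational(1, 2)) = Pow(Add(Mul(Add(-129073, 2023502), Add(-1382292, 2217504)), -4225291), Rational(1, 2)) = Pow(Add(Mul(1894429, 835212), -4225291), Rational(1, 2)) = Pow(Add(1582249833948, -4225291), Rational(1, 2)) = Pow(1582245608657, Rational(1, 2))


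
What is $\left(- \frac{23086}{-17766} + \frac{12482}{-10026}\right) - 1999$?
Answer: $- \frac{1412920655}{706833} \approx -1998.9$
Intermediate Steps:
$\left(- \frac{23086}{-17766} + \frac{12482}{-10026}\right) - 1999 = \left(\left(-23086\right) \left(- \frac{1}{17766}\right) + 12482 \left(- \frac{1}{10026}\right)\right) - 1999 = \left(\frac{1649}{1269} - \frac{6241}{5013}\right) - 1999 = \frac{38512}{706833} - 1999 = - \frac{1412920655}{706833}$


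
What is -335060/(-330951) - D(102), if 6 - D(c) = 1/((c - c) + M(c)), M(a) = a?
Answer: -18670549/3750778 ≈ -4.9778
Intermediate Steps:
D(c) = 6 - 1/c (D(c) = 6 - 1/((c - c) + c) = 6 - 1/(0 + c) = 6 - 1/c)
-335060/(-330951) - D(102) = -335060/(-330951) - (6 - 1/102) = -335060*(-1/330951) - (6 - 1*1/102) = 335060/330951 - (6 - 1/102) = 335060/330951 - 1*611/102 = 335060/330951 - 611/102 = -18670549/3750778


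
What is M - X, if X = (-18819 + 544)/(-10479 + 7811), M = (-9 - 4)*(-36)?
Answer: 1230349/2668 ≈ 461.15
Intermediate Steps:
M = 468 (M = -13*(-36) = 468)
X = 18275/2668 (X = -18275/(-2668) = -18275*(-1/2668) = 18275/2668 ≈ 6.8497)
M - X = 468 - 1*18275/2668 = 468 - 18275/2668 = 1230349/2668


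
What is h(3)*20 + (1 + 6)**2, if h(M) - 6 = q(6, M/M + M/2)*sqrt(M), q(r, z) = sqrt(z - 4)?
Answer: 169 + 30*I*sqrt(2) ≈ 169.0 + 42.426*I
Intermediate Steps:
q(r, z) = sqrt(-4 + z)
h(M) = 6 + sqrt(M)*sqrt(-3 + M/2) (h(M) = 6 + sqrt(-4 + (M/M + M/2))*sqrt(M) = 6 + sqrt(-4 + (1 + M*(1/2)))*sqrt(M) = 6 + sqrt(-4 + (1 + M/2))*sqrt(M) = 6 + sqrt(-3 + M/2)*sqrt(M) = 6 + sqrt(M)*sqrt(-3 + M/2))
h(3)*20 + (1 + 6)**2 = (6 + sqrt(2)*sqrt(3)*sqrt(-6 + 3)/2)*20 + (1 + 6)**2 = (6 + sqrt(2)*sqrt(3)*sqrt(-3)/2)*20 + 7**2 = (6 + sqrt(2)*sqrt(3)*(I*sqrt(3))/2)*20 + 49 = (6 + 3*I*sqrt(2)/2)*20 + 49 = (120 + 30*I*sqrt(2)) + 49 = 169 + 30*I*sqrt(2)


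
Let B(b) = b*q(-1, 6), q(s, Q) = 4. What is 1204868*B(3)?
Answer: 14458416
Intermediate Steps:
B(b) = 4*b (B(b) = b*4 = 4*b)
1204868*B(3) = 1204868*(4*3) = 1204868*12 = 14458416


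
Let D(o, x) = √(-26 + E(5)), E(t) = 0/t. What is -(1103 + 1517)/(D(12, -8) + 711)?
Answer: -1862820/505547 + 2620*I*√26/505547 ≈ -3.6848 + 0.026426*I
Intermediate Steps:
E(t) = 0
D(o, x) = I*√26 (D(o, x) = √(-26 + 0) = √(-26) = I*√26)
-(1103 + 1517)/(D(12, -8) + 711) = -(1103 + 1517)/(I*√26 + 711) = -2620/(711 + I*√26)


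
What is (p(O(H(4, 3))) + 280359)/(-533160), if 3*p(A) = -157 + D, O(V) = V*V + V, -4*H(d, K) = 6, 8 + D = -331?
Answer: -840581/1599480 ≈ -0.52553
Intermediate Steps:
D = -339 (D = -8 - 331 = -339)
H(d, K) = -3/2 (H(d, K) = -¼*6 = -3/2)
O(V) = V + V² (O(V) = V² + V = V + V²)
p(A) = -496/3 (p(A) = (-157 - 339)/3 = (⅓)*(-496) = -496/3)
(p(O(H(4, 3))) + 280359)/(-533160) = (-496/3 + 280359)/(-533160) = (840581/3)*(-1/533160) = -840581/1599480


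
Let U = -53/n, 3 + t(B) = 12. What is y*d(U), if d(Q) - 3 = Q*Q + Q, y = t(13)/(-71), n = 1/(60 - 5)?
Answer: -76448817/71 ≈ -1.0767e+6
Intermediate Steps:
n = 1/55 ≈ 0.018182
t(B) = 9 (t(B) = -3 + 12 = 9)
U = -2915 (U = -53/1/55 = -53*55 = -2915)
y = -9/71 (y = 9/(-71) = 9*(-1/71) = -9/71 ≈ -0.12676)
d(Q) = 3 + Q + Q² (d(Q) = 3 + (Q*Q + Q) = 3 + (Q² + Q) = 3 + (Q + Q²) = 3 + Q + Q²)
y*d(U) = -9*(3 - 2915 + (-2915)²)/71 = -9*(3 - 2915 + 8497225)/71 = -9/71*8494313 = -76448817/71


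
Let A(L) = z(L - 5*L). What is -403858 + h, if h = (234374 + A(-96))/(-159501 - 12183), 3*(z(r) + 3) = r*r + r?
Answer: -3649275817/9036 ≈ -4.0386e+5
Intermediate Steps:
z(r) = -3 + r/3 + r²/3 (z(r) = -3 + (r*r + r)/3 = -3 + (r² + r)/3 = -3 + (r + r²)/3 = -3 + (r/3 + r²/3) = -3 + r/3 + r²/3)
A(L) = -3 - 4*L/3 + 16*L²/3 (A(L) = -3 + (L - 5*L)/3 + (L - 5*L)²/3 = -3 + (-4*L)/3 + (-4*L)²/3 = -3 - 4*L/3 + (16*L²)/3 = -3 - 4*L/3 + 16*L²/3)
h = -14929/9036 (h = (234374 + (-3 - 4/3*(-96) + (16/3)*(-96)²))/(-159501 - 12183) = (234374 + (-3 + 128 + (16/3)*9216))/(-171684) = (234374 + (-3 + 128 + 49152))*(-1/171684) = (234374 + 49277)*(-1/171684) = 283651*(-1/171684) = -14929/9036 ≈ -1.6522)
-403858 + h = -403858 - 14929/9036 = -3649275817/9036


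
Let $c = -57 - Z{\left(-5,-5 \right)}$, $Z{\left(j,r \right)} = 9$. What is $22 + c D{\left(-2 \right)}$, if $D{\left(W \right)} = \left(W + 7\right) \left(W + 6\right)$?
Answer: $-1298$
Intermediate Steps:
$c = -66$ ($c = -57 - 9 = -66$)
$D{\left(W \right)} = \left(6 + W\right) \left(7 + W\right)$ ($D{\left(W \right)} = \left(7 + W\right) \left(6 + W\right) = \left(6 + W\right) \left(7 + W\right)$)
$22 + c D{\left(-2 \right)} = 22 - 66 \left(42 + \left(-2\right)^{2} + 13 \left(-2\right)\right) = 22 - 66 \left(42 + 4 - 26\right) = 22 - 1320 = -1298$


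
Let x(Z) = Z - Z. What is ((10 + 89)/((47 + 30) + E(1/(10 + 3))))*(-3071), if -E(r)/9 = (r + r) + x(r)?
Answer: -3952377/983 ≈ -4020.7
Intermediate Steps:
x(Z) = 0
E(r) = -18*r (E(r) = -9*((r + r) + 0) = -9*(2*r + 0) = -18*r)
((10 + 89)/((47 + 30) + E(1/(10 + 3))))*(-3071) = ((10 + 89)/((47 + 30) - 18/(10 + 3)))*(-3071) = (99/(77 - 18/13))*(-3071) = (99/(983/13))*(-3071) = (99*(13/983))*(-3071) = (1287/983)*(-3071) = -3952377/983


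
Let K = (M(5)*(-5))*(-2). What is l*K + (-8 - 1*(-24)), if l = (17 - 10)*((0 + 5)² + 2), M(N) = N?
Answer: 9466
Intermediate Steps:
l = 189 (l = 7*(5² + 2) = 7*(25 + 2) = 7*27 = 189)
K = 50 (K = (5*(-5))*(-2) = -25*(-2) = 50)
l*K + (-8 - 1*(-24)) = 189*50 + (-8 - 1*(-24)) = 9450 + (-8 + 24) = 9450 + 16 = 9466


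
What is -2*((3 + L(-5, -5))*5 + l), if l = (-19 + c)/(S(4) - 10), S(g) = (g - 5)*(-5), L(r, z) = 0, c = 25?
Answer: -138/5 ≈ -27.600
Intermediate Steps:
S(g) = 25 - 5*g (S(g) = (-5 + g)*(-5) = 25 - 5*g)
l = -6/5 (l = (-19 + 25)/((25 - 5*4) - 10) = 6/((25 - 20) - 10) = 6/(5 - 10) = 6/(-5) = 6*(-⅕) = -6/5 ≈ -1.2000)
-2*((3 + L(-5, -5))*5 + l) = -2*((3 + 0)*5 - 6/5) = -2*(3*5 - 6/5) = -2*(15 - 6/5) = -2*69/5 = -138/5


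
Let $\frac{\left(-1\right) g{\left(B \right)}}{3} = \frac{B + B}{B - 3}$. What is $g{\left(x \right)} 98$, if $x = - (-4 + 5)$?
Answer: $-147$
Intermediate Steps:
$x = -1$ ($x = \left(-1\right) 1 = -1$)
$g{\left(B \right)} = - \frac{6 B}{-3 + B}$ ($g{\left(B \right)} = - 3 \frac{B + B}{B - 3} = - 3 \frac{2 B}{-3 + B} = - \frac{6 B}{-3 + B}$)
$g{\left(x \right)} 98 = \left(-6\right) \left(-1\right) \frac{1}{-3 - 1} \cdot 98 = \left(-6\right) \left(-1\right) \frac{1}{-4} \cdot 98 = \left(-6\right) \left(-1\right) \left(- \frac{1}{4}\right) 98 = \left(- \frac{3}{2}\right) 98 = -147$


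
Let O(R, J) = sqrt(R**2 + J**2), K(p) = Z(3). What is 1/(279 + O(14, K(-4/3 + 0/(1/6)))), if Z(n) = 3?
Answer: 279/77636 - sqrt(205)/77636 ≈ 0.0034093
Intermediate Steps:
K(p) = 3
O(R, J) = sqrt(J**2 + R**2)
1/(279 + O(14, K(-4/3 + 0/(1/6)))) = 1/(279 + sqrt(3**2 + 14**2)) = 1/(279 + sqrt(9 + 196)) = 1/(279 + sqrt(205))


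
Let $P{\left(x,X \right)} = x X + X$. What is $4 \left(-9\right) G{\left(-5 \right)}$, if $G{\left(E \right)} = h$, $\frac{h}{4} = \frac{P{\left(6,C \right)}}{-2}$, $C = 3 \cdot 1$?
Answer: $1512$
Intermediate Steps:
$C = 3$
$P{\left(x,X \right)} = X + X x$ ($P{\left(x,X \right)} = X x + X = X + X x$)
$h = -42$ ($h = 4 \frac{3 \left(1 + 6\right)}{-2} = 4 \cdot 3 \cdot 7 \left(- \frac{1}{2}\right) = 4 \cdot 21 \left(- \frac{1}{2}\right) = 4 \left(- \frac{21}{2}\right) = -42$)
$G{\left(E \right)} = -42$
$4 \left(-9\right) G{\left(-5 \right)} = 4 \left(-9\right) \left(-42\right) = \left(-36\right) \left(-42\right) = 1512$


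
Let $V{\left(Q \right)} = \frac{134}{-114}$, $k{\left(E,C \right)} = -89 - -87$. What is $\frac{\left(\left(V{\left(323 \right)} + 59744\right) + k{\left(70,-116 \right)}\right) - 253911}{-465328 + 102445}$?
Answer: $\frac{11067700}{20684331} \approx 0.53508$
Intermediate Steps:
$k{\left(E,C \right)} = -2$ ($k{\left(E,C \right)} = -89 + 87 = -2$)
$V{\left(Q \right)} = - \frac{67}{57}$ ($V{\left(Q \right)} = 134 \left(- \frac{1}{114}\right) = - \frac{67}{57}$)
$\frac{\left(\left(V{\left(323 \right)} + 59744\right) + k{\left(70,-116 \right)}\right) - 253911}{-465328 + 102445} = \frac{\left(\left(- \frac{67}{57} + 59744\right) - 2\right) - 253911}{-465328 + 102445} = \frac{\left(\frac{3405341}{57} - 2\right) - 253911}{-362883} = \left(\frac{3405227}{57} - 253911\right) \left(- \frac{1}{362883}\right) = \left(- \frac{11067700}{57}\right) \left(- \frac{1}{362883}\right) = \frac{11067700}{20684331}$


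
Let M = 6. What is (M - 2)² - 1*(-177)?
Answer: 193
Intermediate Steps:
(M - 2)² - 1*(-177) = (6 - 2)² - 1*(-177) = 4² + 177 = 16 + 177 = 193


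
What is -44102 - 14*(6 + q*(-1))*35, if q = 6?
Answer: -44102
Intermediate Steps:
-44102 - 14*(6 + q*(-1))*35 = -44102 - 14*(6 + 6*(-1))*35 = -44102 - 14*(6 - 6)*35 = -44102 - 14*0*35 = -44102 - 0*35 = -44102 - 1*0 = -44102 + 0 = -44102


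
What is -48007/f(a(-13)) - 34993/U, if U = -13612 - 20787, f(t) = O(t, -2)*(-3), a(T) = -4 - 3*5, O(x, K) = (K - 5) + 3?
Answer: -1650972877/412788 ≈ -3999.6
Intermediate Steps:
O(x, K) = -2 + K (O(x, K) = (-5 + K) + 3 = -2 + K)
a(T) = -19 (a(T) = -4 - 15 = -19)
f(t) = 12 (f(t) = (-2 - 2)*(-3) = -4*(-3) = 12)
U = -34399
-48007/f(a(-13)) - 34993/U = -48007/12 - 34993/(-34399) = -48007*1/12 - 34993*(-1/34399) = -48007/12 + 34993/34399 = -1650972877/412788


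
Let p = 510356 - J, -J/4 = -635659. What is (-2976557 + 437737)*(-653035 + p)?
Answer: 6817531428300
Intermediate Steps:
J = 2542636 (J = -4*(-635659) = 2542636)
p = -2032280 (p = 510356 - 1*2542636 = 510356 - 2542636 = -2032280)
(-2976557 + 437737)*(-653035 + p) = (-2976557 + 437737)*(-653035 - 2032280) = -2538820*(-2685315) = 6817531428300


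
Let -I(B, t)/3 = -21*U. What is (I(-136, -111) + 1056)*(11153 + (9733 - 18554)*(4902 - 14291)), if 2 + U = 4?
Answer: 97906859004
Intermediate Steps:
U = 2 (U = -2 + 4 = 2)
I(B, t) = 126 (I(B, t) = -(-63)*2 = -3*(-42) = 126)
(I(-136, -111) + 1056)*(11153 + (9733 - 18554)*(4902 - 14291)) = (126 + 1056)*(11153 + (9733 - 18554)*(4902 - 14291)) = 1182*(11153 - 8821*(-9389)) = 1182*(11153 + 82820369) = 1182*82831522 = 97906859004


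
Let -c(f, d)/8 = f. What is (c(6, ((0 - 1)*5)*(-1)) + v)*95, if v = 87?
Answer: 3705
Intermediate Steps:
c(f, d) = -8*f
(c(6, ((0 - 1)*5)*(-1)) + v)*95 = (-8*6 + 87)*95 = (-48 + 87)*95 = 39*95 = 3705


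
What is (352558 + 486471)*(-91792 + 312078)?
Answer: 184826342294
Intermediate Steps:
(352558 + 486471)*(-91792 + 312078) = 839029*220286 = 184826342294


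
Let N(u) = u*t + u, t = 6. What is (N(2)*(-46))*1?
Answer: -644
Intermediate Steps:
N(u) = 7*u (N(u) = u*6 + u = 6*u + u = 7*u)
(N(2)*(-46))*1 = ((7*2)*(-46))*1 = (14*(-46))*1 = -644*1 = -644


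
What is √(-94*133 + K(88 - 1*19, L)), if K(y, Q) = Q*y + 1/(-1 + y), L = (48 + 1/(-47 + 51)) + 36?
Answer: I*√7732178/34 ≈ 81.785*I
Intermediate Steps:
L = 337/4 (L = (48 + 1/4) + 36 = (48 + ¼) + 36 = 193/4 + 36 = 337/4 ≈ 84.250)
K(y, Q) = 1/(-1 + y) + Q*y
√(-94*133 + K(88 - 1*19, L)) = √(-94*133 + (1 + 337*(88 - 1*19)²/4 - 1*337/4*(88 - 1*19))/(-1 + (88 - 1*19))) = √(-12502 + (1 + 337*(88 - 19)²/4 - 1*337/4*(88 - 19))/(-1 + (88 - 19))) = √(-12502 + (1 + (337/4)*69² - 1*337/4*69)/(-1 + 69)) = √(-12502 + (1 + (337/4)*4761 - 23253/4)/68) = √(-12502 + (1 + 1604457/4 - 23253/4)/68) = √(-12502 + (1/68)*395302) = √(-12502 + 197651/34) = √(-227417/34) = I*√7732178/34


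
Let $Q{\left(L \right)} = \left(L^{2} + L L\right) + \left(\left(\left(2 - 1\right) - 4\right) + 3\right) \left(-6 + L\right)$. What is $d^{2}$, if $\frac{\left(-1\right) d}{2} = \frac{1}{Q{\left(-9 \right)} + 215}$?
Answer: $\frac{4}{142129} \approx 2.8143 \cdot 10^{-5}$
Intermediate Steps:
$Q{\left(L \right)} = 2 L^{2}$ ($Q{\left(L \right)} = \left(L^{2} + L^{2}\right) + \left(\left(1 - 4\right) + 3\right) \left(-6 + L\right) = 2 L^{2} + \left(-3 + 3\right) \left(-6 + L\right) = 2 L^{2} + 0 \left(-6 + L\right) = 2 L^{2} + 0 = 2 L^{2}$)
$d = - \frac{2}{377}$ ($d = - \frac{2}{2 \left(-9\right)^{2} + 215} = - \frac{2}{2 \cdot 81 + 215} = - \frac{2}{162 + 215} = - \frac{2}{377} \approx -0.005305$)
$d^{2} = \left(- \frac{2}{377}\right)^{2} = \frac{4}{142129}$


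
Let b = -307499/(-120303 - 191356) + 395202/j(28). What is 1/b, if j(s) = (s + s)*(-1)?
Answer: -8726452/61575520087 ≈ -0.00014172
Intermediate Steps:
j(s) = -2*s (j(s) = (2*s)*(-1) = -2*s)
b = -61575520087/8726452 (b = -307499/(-120303 - 191356) + 395202/((-2*28)) = -307499/(-311659) + 395202/(-56) = -307499*(-1/311659) + 395202*(-1/56) = 307499/311659 - 197601/28 = -61575520087/8726452 ≈ -7056.2)
1/b = 1/(-61575520087/8726452) = -8726452/61575520087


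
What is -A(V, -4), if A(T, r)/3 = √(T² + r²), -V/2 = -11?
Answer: -30*√5 ≈ -67.082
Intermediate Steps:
V = 22 (V = -2*(-11) = 22)
A(T, r) = 3*√(T² + r²)
-A(V, -4) = -3*√(22² + (-4)²) = -3*√(484 + 16) = -3*√500 = -3*10*√5 = -30*√5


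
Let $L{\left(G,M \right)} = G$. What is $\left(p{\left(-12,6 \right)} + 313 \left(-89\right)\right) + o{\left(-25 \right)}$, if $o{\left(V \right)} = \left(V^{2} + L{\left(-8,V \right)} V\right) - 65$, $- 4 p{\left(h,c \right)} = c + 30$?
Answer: $-27106$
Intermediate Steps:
$p{\left(h,c \right)} = - \frac{15}{2} - \frac{c}{4}$ ($p{\left(h,c \right)} = - \frac{c + 30}{4} = - \frac{30 + c}{4} = - \frac{15}{2} - \frac{c}{4}$)
$o{\left(V \right)} = -65 + V^{2} - 8 V$ ($o{\left(V \right)} = \left(V^{2} - 8 V\right) - 65 = -65 + V^{2} - 8 V$)
$\left(p{\left(-12,6 \right)} + 313 \left(-89\right)\right) + o{\left(-25 \right)} = \left(\left(- \frac{15}{2} - \frac{3}{2}\right) + 313 \left(-89\right)\right) - \left(-135 - 625\right) = \left(\left(- \frac{15}{2} - \frac{3}{2}\right) - 27857\right) + \left(-65 + 625 + 200\right) = \left(-9 - 27857\right) + 760 = -27866 + 760 = -27106$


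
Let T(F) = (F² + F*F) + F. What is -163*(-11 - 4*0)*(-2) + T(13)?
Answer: -3235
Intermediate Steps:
T(F) = F + 2*F² (T(F) = (F² + F²) + F = 2*F² + F = F + 2*F²)
-163*(-11 - 4*0)*(-2) + T(13) = -163*(-11 - 4*0)*(-2) + 13*(1 + 2*13) = -163*(-11 + 0)*(-2) + 13*(1 + 26) = -(-1793)*(-2) + 13*27 = -163*22 + 351 = -3586 + 351 = -3235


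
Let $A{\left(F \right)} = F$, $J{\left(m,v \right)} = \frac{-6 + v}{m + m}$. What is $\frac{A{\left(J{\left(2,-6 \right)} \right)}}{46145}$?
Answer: $- \frac{3}{46145} \approx -6.5012 \cdot 10^{-5}$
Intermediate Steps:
$J{\left(m,v \right)} = \frac{-6 + v}{2 m}$
$\frac{A{\left(J{\left(2,-6 \right)} \right)}}{46145} = \frac{\frac{1}{2} \cdot \frac{1}{2} \left(-6 - 6\right)}{46145} = \frac{1}{2} \cdot \frac{1}{2} \left(-12\right) \frac{1}{46145} = \left(-3\right) \frac{1}{46145} = - \frac{3}{46145}$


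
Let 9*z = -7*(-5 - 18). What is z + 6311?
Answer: 56960/9 ≈ 6328.9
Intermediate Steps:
z = 161/9 (z = (-7*(-5 - 18))/9 = (-7*(-23))/9 = (1/9)*161 = 161/9 ≈ 17.889)
z + 6311 = 161/9 + 6311 = 56960/9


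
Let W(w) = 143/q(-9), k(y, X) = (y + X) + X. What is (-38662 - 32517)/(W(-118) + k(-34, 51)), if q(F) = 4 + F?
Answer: -355895/197 ≈ -1806.6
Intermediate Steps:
k(y, X) = y + 2*X (k(y, X) = (X + y) + X = y + 2*X)
W(w) = -143/5 (W(w) = 143/(4 - 9) = 143/(-5) = 143*(-⅕) = -143/5)
(-38662 - 32517)/(W(-118) + k(-34, 51)) = (-38662 - 32517)/(-143/5 + (-34 + 2*51)) = -71179/(-143/5 + (-34 + 102)) = -71179/(-143/5 + 68) = -71179/197/5 = -71179*5/197 = -355895/197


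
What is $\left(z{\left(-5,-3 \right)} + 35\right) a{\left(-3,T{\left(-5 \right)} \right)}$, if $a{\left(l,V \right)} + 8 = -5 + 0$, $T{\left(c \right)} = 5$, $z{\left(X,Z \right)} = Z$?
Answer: $-416$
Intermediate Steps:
$a{\left(l,V \right)} = -13$ ($a{\left(l,V \right)} = -8 + \left(-5 + 0\right) = -8 - 5 = -13$)
$\left(z{\left(-5,-3 \right)} + 35\right) a{\left(-3,T{\left(-5 \right)} \right)} = \left(-3 + 35\right) \left(-13\right) = 32 \left(-13\right) = -416$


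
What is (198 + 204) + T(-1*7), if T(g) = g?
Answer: 395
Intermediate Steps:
(198 + 204) + T(-1*7) = (198 + 204) - 1*7 = 402 - 7 = 395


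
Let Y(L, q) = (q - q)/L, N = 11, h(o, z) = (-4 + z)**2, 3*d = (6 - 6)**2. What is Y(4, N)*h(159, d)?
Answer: 0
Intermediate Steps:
d = 0 (d = (6 - 6)**2/3 = (1/3)*0**2 = (1/3)*0 = 0)
Y(L, q) = 0 (Y(L, q) = 0/L = 0)
Y(4, N)*h(159, d) = 0*(-4 + 0)**2 = 0*(-4)**2 = 0*16 = 0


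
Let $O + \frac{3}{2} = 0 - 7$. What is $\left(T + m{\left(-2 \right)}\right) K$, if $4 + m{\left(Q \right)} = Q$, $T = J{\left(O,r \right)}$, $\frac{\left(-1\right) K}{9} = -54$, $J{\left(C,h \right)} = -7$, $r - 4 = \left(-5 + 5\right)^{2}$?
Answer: $-6318$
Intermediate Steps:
$O = - \frac{17}{2}$ ($O = - \frac{3}{2} + \left(0 - 7\right) = - \frac{3}{2} - 7 = - \frac{17}{2} \approx -8.5$)
$r = 4$ ($r = 4 + \left(-5 + 5\right)^{2} = 4 + 0^{2} = 4 + 0 = 4$)
$K = 486$ ($K = \left(-9\right) \left(-54\right) = 486$)
$T = -7$
$m{\left(Q \right)} = -4 + Q$
$\left(T + m{\left(-2 \right)}\right) K = \left(-7 - 6\right) 486 = \left(-13\right) 486 = -6318$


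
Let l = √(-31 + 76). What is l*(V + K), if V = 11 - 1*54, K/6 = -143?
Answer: -2703*√5 ≈ -6044.1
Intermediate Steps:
K = -858 (K = 6*(-143) = -858)
V = -43 (V = 11 - 54 = -43)
l = 3*√5 (l = √45 = 3*√5 ≈ 6.7082)
l*(V + K) = (3*√5)*(-43 - 858) = (3*√5)*(-901) = -2703*√5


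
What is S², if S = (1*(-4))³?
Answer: 4096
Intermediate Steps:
S = -64 (S = (-4)³ = -64)
S² = (-64)² = 4096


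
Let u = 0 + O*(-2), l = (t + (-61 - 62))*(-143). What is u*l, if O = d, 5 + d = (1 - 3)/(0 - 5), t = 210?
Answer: -572286/5 ≈ -1.1446e+5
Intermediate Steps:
d = -23/5 (d = -5 + (1 - 3)/(0 - 5) = -5 - 2/(-5) = -5 - 2*(-⅕) = -5 + ⅖ = -23/5 ≈ -4.6000)
O = -23/5 ≈ -4.6000
l = -12441 (l = (210 + (-61 - 62))*(-143) = (210 - 123)*(-143) = 87*(-143) = -12441)
u = 46/5 (u = 0 - 23/5*(-2) = 0 + 46/5 = 46/5 ≈ 9.2000)
u*l = (46/5)*(-12441) = -572286/5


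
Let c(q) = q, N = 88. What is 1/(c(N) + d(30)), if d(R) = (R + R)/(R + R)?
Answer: 1/89 ≈ 0.011236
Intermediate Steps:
d(R) = 1 (d(R) = (2*R)/((2*R)) = (2*R)*(1/(2*R)) = 1)
1/(c(N) + d(30)) = 1/(88 + 1) = 1/89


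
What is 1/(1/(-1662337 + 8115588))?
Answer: 6453251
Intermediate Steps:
1/(1/(-1662337 + 8115588)) = 1/(1/6453251) = 6453251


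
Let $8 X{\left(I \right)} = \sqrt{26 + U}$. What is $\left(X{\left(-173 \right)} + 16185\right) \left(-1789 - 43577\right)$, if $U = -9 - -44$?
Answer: $-734248710 - \frac{22683 \sqrt{61}}{4} \approx -7.3429 \cdot 10^{8}$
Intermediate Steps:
$U = 35$ ($U = -9 + 44 = 35$)
$X{\left(I \right)} = \frac{\sqrt{61}}{8}$ ($X{\left(I \right)} = \frac{\sqrt{26 + 35}}{8} = \frac{\sqrt{61}}{8}$)
$\left(X{\left(-173 \right)} + 16185\right) \left(-1789 - 43577\right) = \left(\frac{\sqrt{61}}{8} + 16185\right) \left(-1789 - 43577\right) = \left(16185 + \frac{\sqrt{61}}{8}\right) \left(-45366\right) = -734248710 - \frac{22683 \sqrt{61}}{4}$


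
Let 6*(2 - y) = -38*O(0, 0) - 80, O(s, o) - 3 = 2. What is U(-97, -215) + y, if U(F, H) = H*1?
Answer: -168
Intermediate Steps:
O(s, o) = 5 (O(s, o) = 3 + 2 = 5)
U(F, H) = H
y = 47 (y = 2 - (-38*5 - 80)/6 = 2 - (-190 - 80)/6 = 2 - 1/6*(-270) = 2 + 45 = 47)
U(-97, -215) + y = -215 + 47 = -168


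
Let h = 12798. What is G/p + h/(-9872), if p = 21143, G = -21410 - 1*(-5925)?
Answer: -211728017/104361848 ≈ -2.0288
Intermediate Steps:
G = -15485 (G = -21410 + 5925 = -15485)
G/p + h/(-9872) = -15485/21143 + 12798/(-9872) = -15485*1/21143 + 12798*(-1/9872) = -15485/21143 - 6399/4936 = -211728017/104361848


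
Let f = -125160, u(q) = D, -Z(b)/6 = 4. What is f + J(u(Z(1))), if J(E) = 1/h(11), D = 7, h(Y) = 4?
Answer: -500639/4 ≈ -1.2516e+5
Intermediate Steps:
Z(b) = -24 (Z(b) = -6*4 = -24)
u(q) = 7
J(E) = ¼ (J(E) = 1/4 = ¼)
f + J(u(Z(1))) = -125160 + ¼ = -500639/4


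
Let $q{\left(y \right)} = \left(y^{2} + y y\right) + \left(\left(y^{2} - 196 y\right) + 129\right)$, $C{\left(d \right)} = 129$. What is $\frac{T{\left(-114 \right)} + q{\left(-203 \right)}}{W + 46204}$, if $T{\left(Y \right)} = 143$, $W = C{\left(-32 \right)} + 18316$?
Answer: $\frac{163687}{64649} \approx 2.5319$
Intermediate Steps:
$W = 18445$ ($W = 129 + 18316 = 18445$)
$q{\left(y \right)} = 129 - 196 y + 3 y^{2}$ ($q{\left(y \right)} = \left(y^{2} + y^{2}\right) + \left(129 + y^{2} - 196 y\right) = 2 y^{2} + \left(129 + y^{2} - 196 y\right) = 129 - 196 y + 3 y^{2}$)
$\frac{T{\left(-114 \right)} + q{\left(-203 \right)}}{W + 46204} = \frac{143 + \left(129 - -39788 + 3 \left(-203\right)^{2}\right)}{18445 + 46204} = \frac{143 + \left(129 + 39788 + 3 \cdot 41209\right)}{64649} = \left(143 + \left(129 + 39788 + 123627\right)\right) \frac{1}{64649} = \left(143 + 163544\right) \frac{1}{64649} = 163687 \cdot \frac{1}{64649} = \frac{163687}{64649}$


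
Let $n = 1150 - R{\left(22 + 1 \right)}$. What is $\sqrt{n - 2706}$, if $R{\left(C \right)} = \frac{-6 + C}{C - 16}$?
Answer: $\frac{i \sqrt{76363}}{7} \approx 39.477 i$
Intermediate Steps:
$R{\left(C \right)} = \frac{-6 + C}{-16 + C}$
$n = \frac{8033}{7}$ ($n = 1150 - \frac{-6 + \left(22 + 1\right)}{-16 + \left(22 + 1\right)} = 1150 - \frac{-6 + 23}{-16 + 23} = 1150 - \frac{1}{7} \cdot 17 = 1150 - \frac{17}{7} = \frac{8033}{7} \approx 1147.6$)
$\sqrt{n - 2706} = \sqrt{\frac{8033}{7} - 2706} = \sqrt{- \frac{10909}{7}} = \frac{i \sqrt{76363}}{7}$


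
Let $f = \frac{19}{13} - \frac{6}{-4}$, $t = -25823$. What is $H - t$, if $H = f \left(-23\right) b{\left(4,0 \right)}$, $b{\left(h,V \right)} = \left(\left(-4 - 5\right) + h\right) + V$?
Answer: $\frac{680253}{26} \approx 26164.0$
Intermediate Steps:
$b{\left(h,V \right)} = -9 + V + h$ ($b{\left(h,V \right)} = \left(-9 + h\right) + V = -9 + V + h$)
$f = \frac{77}{26}$ ($f = 19 \cdot \frac{1}{13} - - \frac{3}{2} = \frac{19}{13} + \frac{3}{2} = \frac{77}{26} \approx 2.9615$)
$H = \frac{8855}{26}$ ($H = \frac{77}{26} \left(-23\right) \left(-9 + 0 + 4\right) = \left(- \frac{1771}{26}\right) \left(-5\right) = \frac{8855}{26} \approx 340.58$)
$H - t = \frac{8855}{26} - -25823 = \frac{8855}{26} + 25823 = \frac{680253}{26}$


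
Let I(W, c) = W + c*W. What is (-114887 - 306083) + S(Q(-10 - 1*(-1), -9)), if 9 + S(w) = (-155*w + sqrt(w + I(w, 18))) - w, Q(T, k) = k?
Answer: -419575 + 6*I*sqrt(5) ≈ -4.1958e+5 + 13.416*I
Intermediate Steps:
I(W, c) = W + W*c
S(w) = -9 - 156*w + 2*sqrt(5)*sqrt(w) (S(w) = -9 + ((-155*w + sqrt(w + w*(1 + 18))) - w) = -9 + ((-155*w + sqrt(w + w*19)) - w) = -9 + ((-155*w + sqrt(w + 19*w)) - w) = -9 + ((-155*w + sqrt(20*w)) - w) = -9 + ((-155*w + 2*sqrt(5)*sqrt(w)) - w) = -9 + (-156*w + 2*sqrt(5)*sqrt(w)) = -9 - 156*w + 2*sqrt(5)*sqrt(w))
(-114887 - 306083) + S(Q(-10 - 1*(-1), -9)) = (-114887 - 306083) + (-9 - 156*(-9) + 2*sqrt(5)*sqrt(-9)) = -420970 + (-9 + 1404 + 2*sqrt(5)*(3*I)) = -420970 + (-9 + 1404 + 6*I*sqrt(5)) = -420970 + (1395 + 6*I*sqrt(5)) = -419575 + 6*I*sqrt(5)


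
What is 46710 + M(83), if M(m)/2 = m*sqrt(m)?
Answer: 46710 + 166*sqrt(83) ≈ 48222.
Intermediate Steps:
M(m) = 2*m**(3/2) (M(m) = 2*(m*sqrt(m)) = 2*m**(3/2))
46710 + M(83) = 46710 + 2*83**(3/2) = 46710 + 2*(83*sqrt(83)) = 46710 + 166*sqrt(83)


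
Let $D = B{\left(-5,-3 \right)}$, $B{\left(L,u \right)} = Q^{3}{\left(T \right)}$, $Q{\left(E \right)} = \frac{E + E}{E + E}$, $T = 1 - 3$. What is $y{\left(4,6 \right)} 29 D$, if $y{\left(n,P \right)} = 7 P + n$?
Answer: $1334$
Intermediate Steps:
$T = -2$
$y{\left(n,P \right)} = n + 7 P$
$Q{\left(E \right)} = 1$ ($Q{\left(E \right)} = \frac{2 E}{2 E} = 2 E \frac{1}{2 E} = 1$)
$B{\left(L,u \right)} = 1$ ($B{\left(L,u \right)} = 1^{3} = 1$)
$D = 1$
$y{\left(4,6 \right)} 29 D = \left(4 + 7 \cdot 6\right) 29 \cdot 1 = \left(4 + 42\right) 29 \cdot 1 = 46 \cdot 29 \cdot 1 = 1334 \cdot 1 = 1334$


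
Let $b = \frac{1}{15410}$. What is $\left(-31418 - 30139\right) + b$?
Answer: $- \frac{948593369}{15410} \approx -61557.0$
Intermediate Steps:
$b = \frac{1}{15410} \approx 6.4893 \cdot 10^{-5}$
$\left(-31418 - 30139\right) + b = \left(-31418 - 30139\right) + \frac{1}{15410} = -61557 + \frac{1}{15410} = - \frac{948593369}{15410}$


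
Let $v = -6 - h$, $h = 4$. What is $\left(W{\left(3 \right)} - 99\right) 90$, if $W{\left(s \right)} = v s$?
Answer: $-11610$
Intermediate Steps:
$v = -10$ ($v = -6 - 4 = -10$)
$W{\left(s \right)} = - 10 s$
$\left(W{\left(3 \right)} - 99\right) 90 = \left(\left(-10\right) 3 - 99\right) 90 = \left(-30 - 99\right) 90 = \left(-129\right) 90 = -11610$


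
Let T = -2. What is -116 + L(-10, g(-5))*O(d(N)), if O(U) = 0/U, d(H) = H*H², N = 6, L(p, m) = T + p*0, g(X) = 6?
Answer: -116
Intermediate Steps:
L(p, m) = -2 (L(p, m) = -2 + p*0 = -2 + 0 = -2)
d(H) = H³
O(U) = 0
-116 + L(-10, g(-5))*O(d(N)) = -116 - 2*0 = -116 + 0 = -116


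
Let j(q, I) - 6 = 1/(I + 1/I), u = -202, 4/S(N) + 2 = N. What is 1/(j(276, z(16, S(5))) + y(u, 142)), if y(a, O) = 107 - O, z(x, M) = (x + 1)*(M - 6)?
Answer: -56653/1643651 ≈ -0.034468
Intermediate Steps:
S(N) = 4/(-2 + N)
z(x, M) = (1 + x)*(-6 + M)
j(q, I) = 6 + 1/(I + 1/I)
1/(j(276, z(16, S(5))) + y(u, 142)) = 1/((6 + (-6 + 4/(-2 + 5) - 6*16 + (4/(-2 + 5))*16) + 6*(-6 + 4/(-2 + 5) - 6*16 + (4/(-2 + 5))*16)²)/(1 + (-6 + 4/(-2 + 5) - 6*16 + (4/(-2 + 5))*16)²) + (107 - 1*142)) = 1/((6 + (-6 + 4/3 - 96 + (4/3)*16) + 6*(-6 + 4/3 - 96 + (4/3)*16)²)/(1 + (-6 + 4/3 - 96 + (4/3)*16)²) + (107 - 142)) = 1/((6 + (-6 + 4*(⅓) - 96 + (4*(⅓))*16) + 6*(-6 + 4*(⅓) - 96 + (4*(⅓))*16)²)/(1 + (-6 + 4*(⅓) - 96 + (4*(⅓))*16)²) - 35) = 1/((6 + (-6 + 4/3 - 96 + (4/3)*16) + 6*(-6 + 4/3 - 96 + (4/3)*16)²)/(1 + (-6 + 4/3 - 96 + (4/3)*16)²) - 35) = 1/((6 + (-6 + 4/3 - 96 + 64/3) + 6*(-6 + 4/3 - 96 + 64/3)²)/(1 + (-6 + 4/3 - 96 + 64/3)²) - 35) = 1/((6 - 238/3 + 6*(-238/3)²)/(1 + (-238/3)²) - 35) = 1/((6 - 238/3 + 6*(56644/9))/(1 + 56644/9) - 35) = 1/((6 - 238/3 + 113288/3)/(56653/9) - 35) = 1/((9/56653)*(113068/3) - 35) = 1/(339204/56653 - 35) = 1/(-1643651/56653) = -56653/1643651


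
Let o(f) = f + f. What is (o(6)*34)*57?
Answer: 23256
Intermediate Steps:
o(f) = 2*f
(o(6)*34)*57 = ((2*6)*34)*57 = (12*34)*57 = 408*57 = 23256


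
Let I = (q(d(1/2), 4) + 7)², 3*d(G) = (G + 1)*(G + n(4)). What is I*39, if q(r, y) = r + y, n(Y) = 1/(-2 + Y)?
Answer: 20631/4 ≈ 5157.8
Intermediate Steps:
d(G) = (1 + G)*(½ + G)/3 (d(G) = ((G + 1)*(G + 1/(-2 + 4)))/3 = ((1 + G)*(G + 1/2))/3 = ((1 + G)*(G + ½))/3 = ((1 + G)*(½ + G))/3 = (1 + G)*(½ + G)/3)
I = 529/4 (I = (((⅙ + (½)/2 + (1/2)²/3) + 4) + 7)² = (((⅙ + (½)*(½) + (½)²/3) + 4) + 7)² = (((⅙ + ¼ + (⅓)*(¼)) + 4) + 7)² = (((⅙ + ¼ + 1/12) + 4) + 7)² = ((½ + 4) + 7)² = (9/2 + 7)² = (23/2)² = 529/4 ≈ 132.25)
I*39 = (529/4)*39 = 20631/4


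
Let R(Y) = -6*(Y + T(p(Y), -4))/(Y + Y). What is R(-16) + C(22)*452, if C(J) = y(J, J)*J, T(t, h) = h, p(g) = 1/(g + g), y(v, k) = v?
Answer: 875057/4 ≈ 2.1876e+5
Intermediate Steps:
p(g) = 1/(2*g)
C(J) = J**2 (C(J) = J*J = J**2)
R(Y) = -3*(-4 + Y)/Y (R(Y) = -6*(Y - 4)/(Y + Y) = -6*(-4 + Y)/(2*Y) = -3*(-4 + Y)/Y)
R(-16) + C(22)*452 = (-3 + 12/(-16)) + 22**2*452 = (-3 + 12*(-1/16)) + 484*452 = (-3 - 3/4) + 218768 = -15/4 + 218768 = 875057/4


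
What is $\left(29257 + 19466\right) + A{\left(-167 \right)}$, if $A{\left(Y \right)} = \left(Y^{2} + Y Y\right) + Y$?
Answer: $104334$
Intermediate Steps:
$A{\left(Y \right)} = Y + 2 Y^{2}$ ($A{\left(Y \right)} = \left(Y^{2} + Y^{2}\right) + Y = 2 Y^{2} + Y = Y + 2 Y^{2}$)
$\left(29257 + 19466\right) + A{\left(-167 \right)} = \left(29257 + 19466\right) - 167 \left(1 + 2 \left(-167\right)\right) = 48723 - 167 \left(1 - 334\right) = 48723 - -55611 = 48723 + 55611 = 104334$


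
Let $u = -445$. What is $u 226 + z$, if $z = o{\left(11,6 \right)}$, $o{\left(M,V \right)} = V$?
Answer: $-100564$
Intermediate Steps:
$z = 6$
$u 226 + z = \left(-445\right) 226 + 6 = -100570 + 6 = -100564$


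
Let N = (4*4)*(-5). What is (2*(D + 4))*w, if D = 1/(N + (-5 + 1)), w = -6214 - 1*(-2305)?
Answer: -436505/14 ≈ -31179.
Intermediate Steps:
w = -3909 (w = -6214 + 2305 = -3909)
N = -80 (N = 16*(-5) = -80)
D = -1/84 (D = 1/(-80 + (-5 + 1)) = 1/(-80 - 4) = 1/(-84) = -1/84 ≈ -0.011905)
(2*(D + 4))*w = (2*(-1/84 + 4))*(-3909) = (2*(335/84))*(-3909) = (335/42)*(-3909) = -436505/14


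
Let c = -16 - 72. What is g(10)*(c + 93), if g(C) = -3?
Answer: -15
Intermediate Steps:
c = -88
g(10)*(c + 93) = -3*(-88 + 93) = -3*5 = -15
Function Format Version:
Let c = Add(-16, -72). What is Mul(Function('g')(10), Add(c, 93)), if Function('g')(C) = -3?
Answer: -15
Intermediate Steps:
c = -88
Mul(Function('g')(10), Add(c, 93)) = Mul(-3, Add(-88, 93)) = Mul(-3, 5) = -15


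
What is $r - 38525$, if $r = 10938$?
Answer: $-27587$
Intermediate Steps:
$r - 38525 = 10938 - 38525 = -27587$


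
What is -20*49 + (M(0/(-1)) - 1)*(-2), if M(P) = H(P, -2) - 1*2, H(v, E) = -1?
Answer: -972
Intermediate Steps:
M(P) = -3 (M(P) = -1 - 1*2 = -1 - 2 = -3)
-20*49 + (M(0/(-1)) - 1)*(-2) = -20*49 + (-3 - 1)*(-2) = -980 - 4*(-2) = -980 + 8 = -972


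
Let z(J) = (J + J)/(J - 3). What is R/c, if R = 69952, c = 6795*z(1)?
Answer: -69952/6795 ≈ -10.295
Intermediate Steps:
z(J) = 2*J/(-3 + J) (z(J) = (2*J)/(-3 + J) = 2*J/(-3 + J))
c = -6795 (c = 6795*(2*1/(-3 + 1)) = 6795*(2*1/(-2)) = 6795*(2*1*(-½)) = 6795*(-1) = -6795)
R/c = 69952/(-6795) = 69952*(-1/6795) = -69952/6795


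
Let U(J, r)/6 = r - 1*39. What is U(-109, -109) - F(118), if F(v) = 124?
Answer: -1012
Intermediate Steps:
U(J, r) = -234 + 6*r (U(J, r) = 6*(r - 1*39) = 6*(r - 39) = 6*(-39 + r) = -234 + 6*r)
U(-109, -109) - F(118) = (-234 + 6*(-109)) - 1*124 = (-234 - 654) - 124 = -888 - 124 = -1012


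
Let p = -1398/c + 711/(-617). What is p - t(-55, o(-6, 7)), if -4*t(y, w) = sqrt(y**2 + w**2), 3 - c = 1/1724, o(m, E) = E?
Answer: -1490740365/3190507 + sqrt(3074)/4 ≈ -453.38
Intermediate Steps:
c = 5171/1724 (c = 3 - 1/1724 = 5171/1724 ≈ 2.9994)
t(y, w) = -sqrt(w**2 + y**2)/4 (t(y, w) = -sqrt(y**2 + w**2)/4 = -sqrt(w**2 + y**2)/4)
p = -1490740365/3190507 (p = -1398/5171/1724 + 711/(-617) = -1398*1724/5171 + 711*(-1/617) = -2410152/5171 - 711/617 = -1490740365/3190507 ≈ -467.24)
p - t(-55, o(-6, 7)) = -1490740365/3190507 - (-1)*sqrt(7**2 + (-55)**2)/4 = -1490740365/3190507 - (-1)*sqrt(49 + 3025)/4 = -1490740365/3190507 - (-1)*sqrt(3074)/4 = -1490740365/3190507 + sqrt(3074)/4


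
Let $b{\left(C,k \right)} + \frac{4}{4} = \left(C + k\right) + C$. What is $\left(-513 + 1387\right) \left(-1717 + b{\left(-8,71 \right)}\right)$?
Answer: $-1453462$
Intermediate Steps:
$b{\left(C,k \right)} = -1 + k + 2 C$ ($b{\left(C,k \right)} = -1 + \left(\left(C + k\right) + C\right) = -1 + \left(k + 2 C\right) = -1 + k + 2 C$)
$\left(-513 + 1387\right) \left(-1717 + b{\left(-8,71 \right)}\right) = \left(-513 + 1387\right) \left(-1717 + \left(-1 + 71 + 2 \left(-8\right)\right)\right) = 874 \left(-1717 - -54\right) = 874 \left(-1717 + 54\right) = 874 \left(-1663\right) = -1453462$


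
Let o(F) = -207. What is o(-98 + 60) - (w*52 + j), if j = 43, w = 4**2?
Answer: -1082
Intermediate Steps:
w = 16
o(-98 + 60) - (w*52 + j) = -207 - (16*52 + 43) = -207 - (832 + 43) = -207 - 1*875 = -207 - 875 = -1082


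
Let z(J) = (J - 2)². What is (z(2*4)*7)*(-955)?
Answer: -240660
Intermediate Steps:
z(J) = (-2 + J)²
(z(2*4)*7)*(-955) = ((-2 + 2*4)²*7)*(-955) = ((-2 + 8)²*7)*(-955) = (6²*7)*(-955) = (36*7)*(-955) = 252*(-955) = -240660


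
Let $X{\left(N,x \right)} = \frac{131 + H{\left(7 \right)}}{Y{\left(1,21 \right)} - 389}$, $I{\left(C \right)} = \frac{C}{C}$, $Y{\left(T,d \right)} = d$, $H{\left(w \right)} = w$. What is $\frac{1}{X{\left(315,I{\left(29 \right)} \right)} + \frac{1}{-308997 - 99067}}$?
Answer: $- \frac{408064}{153025} \approx -2.6666$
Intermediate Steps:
$I{\left(C \right)} = 1$
$X{\left(N,x \right)} = - \frac{3}{8}$ ($X{\left(N,x \right)} = \frac{131 + 7}{21 - 389} = \frac{138}{-368} = 138 \left(- \frac{1}{368}\right) = - \frac{3}{8}$)
$\frac{1}{X{\left(315,I{\left(29 \right)} \right)} + \frac{1}{-308997 - 99067}} = \frac{1}{- \frac{3}{8} + \frac{1}{-308997 - 99067}} = \frac{1}{- \frac{3}{8} + \frac{1}{-408064}} = \frac{1}{- \frac{3}{8} - \frac{1}{408064}} = \frac{1}{- \frac{153025}{408064}} = - \frac{408064}{153025}$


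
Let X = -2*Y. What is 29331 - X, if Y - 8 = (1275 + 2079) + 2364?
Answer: 40783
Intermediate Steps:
Y = 5726 (Y = 8 + ((1275 + 2079) + 2364) = 8 + (3354 + 2364) = 8 + 5718 = 5726)
X = -11452 (X = -2*5726 = -11452)
29331 - X = 29331 - 1*(-11452) = 29331 + 11452 = 40783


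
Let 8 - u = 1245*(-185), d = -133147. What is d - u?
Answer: -363480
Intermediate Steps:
u = 230333 (u = 8 - 1245*(-185) = 8 - 1*(-230325) = 8 + 230325 = 230333)
d - u = -133147 - 1*230333 = -133147 - 230333 = -363480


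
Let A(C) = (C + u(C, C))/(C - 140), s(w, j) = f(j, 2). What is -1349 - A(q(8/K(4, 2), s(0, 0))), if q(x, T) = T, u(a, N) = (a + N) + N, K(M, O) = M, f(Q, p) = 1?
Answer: -187507/139 ≈ -1349.0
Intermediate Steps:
s(w, j) = 1
u(a, N) = a + 2*N (u(a, N) = (N + a) + N = a + 2*N)
A(C) = 4*C/(-140 + C) (A(C) = (C + (C + 2*C))/(C - 140) = (C + 3*C)/(-140 + C) = (4*C)/(-140 + C) = 4*C/(-140 + C))
-1349 - A(q(8/K(4, 2), s(0, 0))) = -1349 - 4/(-140 + 1) = -1349 - 4/(-139) = -1349 - 4*(-1)/139 = -1349 - 1*(-4/139) = -1349 + 4/139 = -187507/139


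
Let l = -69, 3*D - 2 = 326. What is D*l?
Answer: -7544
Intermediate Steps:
D = 328/3 (D = 2/3 + (1/3)*326 = 2/3 + 326/3 = 328/3 ≈ 109.33)
D*l = (328/3)*(-69) = -7544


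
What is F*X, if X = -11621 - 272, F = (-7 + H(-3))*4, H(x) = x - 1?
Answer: 523292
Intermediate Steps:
H(x) = -1 + x
F = -44 (F = (-7 + (-1 - 3))*4 = (-7 - 4)*4 = -11*4 = -44)
X = -11893
F*X = -44*(-11893) = 523292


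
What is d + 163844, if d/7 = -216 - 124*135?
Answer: 45152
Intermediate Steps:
d = -118692 (d = 7*(-216 - 124*135) = 7*(-216 - 16740) = 7*(-16956) = -118692)
d + 163844 = -118692 + 163844 = 45152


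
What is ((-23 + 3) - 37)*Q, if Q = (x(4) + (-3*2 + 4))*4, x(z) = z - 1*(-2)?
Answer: -912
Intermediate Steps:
x(z) = 2 + z (x(z) = z + 2 = 2 + z)
Q = 16 (Q = ((2 + 4) + (-3*2 + 4))*4 = (6 + (-6 + 4))*4 = (6 - 2)*4 = 4*4 = 16)
((-23 + 3) - 37)*Q = ((-23 + 3) - 37)*16 = (-20 - 37)*16 = -57*16 = -912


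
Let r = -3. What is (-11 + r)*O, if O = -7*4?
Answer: 392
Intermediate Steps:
O = -28
(-11 + r)*O = (-11 - 3)*(-28) = -14*(-28) = 392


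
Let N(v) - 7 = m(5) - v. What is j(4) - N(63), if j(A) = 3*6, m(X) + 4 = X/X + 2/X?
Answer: 383/5 ≈ 76.600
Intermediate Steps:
m(X) = -3 + 2/X (m(X) = -4 + (X/X + 2/X) = -4 + (1 + 2/X) = -3 + 2/X)
N(v) = 22/5 - v (N(v) = 7 + ((-3 + 2/5) - v) = 7 + (-13/5 - v) = 22/5 - v)
j(A) = 18
j(4) - N(63) = 18 - (22/5 - 1*63) = 18 - (22/5 - 63) = 18 - 1*(-293/5) = 18 + 293/5 = 383/5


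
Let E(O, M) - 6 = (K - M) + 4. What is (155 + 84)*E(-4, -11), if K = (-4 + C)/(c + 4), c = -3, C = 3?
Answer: 4780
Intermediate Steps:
K = -1 (K = (-4 + 3)/(-3 + 4) = -1/1 = -1*1 = -1)
E(O, M) = 9 - M (E(O, M) = 6 + ((-1 - M) + 4) = 6 + (3 - M) = 9 - M)
(155 + 84)*E(-4, -11) = (155 + 84)*(9 - 1*(-11)) = 239*(9 + 11) = 239*20 = 4780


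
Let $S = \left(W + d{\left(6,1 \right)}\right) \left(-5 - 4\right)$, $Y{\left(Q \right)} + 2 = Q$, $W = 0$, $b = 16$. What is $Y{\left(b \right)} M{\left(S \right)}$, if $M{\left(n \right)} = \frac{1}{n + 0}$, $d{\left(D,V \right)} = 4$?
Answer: $- \frac{7}{18} \approx -0.38889$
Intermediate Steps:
$Y{\left(Q \right)} = -2 + Q$
$S = -36$ ($S = \left(0 + 4\right) \left(-5 - 4\right) = 4 \left(-9\right) = -36$)
$M{\left(n \right)} = \frac{1}{n}$
$Y{\left(b \right)} M{\left(S \right)} = \frac{-2 + 16}{-36} = 14 \left(- \frac{1}{36}\right) = - \frac{7}{18}$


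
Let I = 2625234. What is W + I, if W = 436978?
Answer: 3062212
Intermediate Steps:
W + I = 436978 + 2625234 = 3062212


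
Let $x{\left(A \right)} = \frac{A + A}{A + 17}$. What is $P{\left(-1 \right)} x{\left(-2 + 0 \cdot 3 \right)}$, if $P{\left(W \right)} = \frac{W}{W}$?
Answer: $- \frac{4}{15} \approx -0.26667$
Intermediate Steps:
$P{\left(W \right)} = 1$
$x{\left(A \right)} = \frac{2 A}{17 + A}$
$P{\left(-1 \right)} x{\left(-2 + 0 \cdot 3 \right)} = 1 \frac{2 \left(-2 + 0 \cdot 3\right)}{17 + \left(-2 + 0 \cdot 3\right)} = 1 \frac{2 \left(-2 + 0\right)}{17 + \left(-2 + 0\right)} = 1 \cdot 2 \left(-2\right) \frac{1}{17 - 2} = 1 \cdot 2 \left(-2\right) \frac{1}{15} = 1 \left(- \frac{4}{15}\right) = - \frac{4}{15}$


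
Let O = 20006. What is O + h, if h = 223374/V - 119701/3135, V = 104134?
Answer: 3259697947048/163230045 ≈ 19970.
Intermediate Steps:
h = -5882333222/163230045 (h = 223374/104134 - 119701/3135 = 223374*(1/104134) - 119701*1/3135 = 111687/52067 - 119701/3135 = -5882333222/163230045 ≈ -36.037)
O + h = 20006 - 5882333222/163230045 = 3259697947048/163230045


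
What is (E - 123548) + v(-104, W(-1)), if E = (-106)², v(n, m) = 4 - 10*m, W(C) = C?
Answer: -112298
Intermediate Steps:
E = 11236
(E - 123548) + v(-104, W(-1)) = (11236 - 123548) + (4 - 10*(-1)) = -112312 + (4 + 10) = -112312 + 14 = -112298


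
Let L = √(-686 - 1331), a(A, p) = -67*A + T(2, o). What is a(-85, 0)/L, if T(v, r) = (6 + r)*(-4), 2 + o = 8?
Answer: -5647*I*√2017/2017 ≈ -125.74*I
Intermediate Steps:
o = 6 (o = -2 + 8 = 6)
T(v, r) = -24 - 4*r
a(A, p) = -48 - 67*A (a(A, p) = -67*A + (-24 - 4*6) = -67*A + (-24 - 24) = -67*A - 48 = -48 - 67*A)
L = I*√2017 (L = √(-2017) = I*√2017 ≈ 44.911*I)
a(-85, 0)/L = (-48 - 67*(-85))/((I*√2017)) = (-48 + 5695)*(-I*√2017/2017) = 5647*(-I*√2017/2017) = -5647*I*√2017/2017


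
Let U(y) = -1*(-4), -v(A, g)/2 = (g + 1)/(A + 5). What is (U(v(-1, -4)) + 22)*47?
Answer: 1222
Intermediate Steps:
v(A, g) = -2*(1 + g)/(5 + A) (v(A, g) = -2*(g + 1)/(A + 5) = -2*(1 + g)/(5 + A))
U(y) = 4
(U(v(-1, -4)) + 22)*47 = (4 + 22)*47 = 26*47 = 1222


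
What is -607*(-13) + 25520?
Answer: 33411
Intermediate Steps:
-607*(-13) + 25520 = 7891 + 25520 = 33411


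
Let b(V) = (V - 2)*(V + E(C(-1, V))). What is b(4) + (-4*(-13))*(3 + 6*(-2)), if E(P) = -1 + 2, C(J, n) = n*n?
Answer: -458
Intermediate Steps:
C(J, n) = n²
E(P) = 1
b(V) = (1 + V)*(-2 + V) (b(V) = (V - 2)*(V + 1) = (-2 + V)*(1 + V) = (1 + V)*(-2 + V))
b(4) + (-4*(-13))*(3 + 6*(-2)) = (-2 + 4² - 1*4) + (-4*(-13))*(3 + 6*(-2)) = (-2 + 16 - 4) + 52*(3 - 12) = 10 + 52*(-9) = 10 - 468 = -458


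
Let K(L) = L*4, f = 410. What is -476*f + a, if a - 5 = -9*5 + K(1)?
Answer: -195196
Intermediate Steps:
K(L) = 4*L
a = -36 (a = 5 + (-9*5 + 4*1) = 5 + (-45 + 4) = 5 - 41 = -36)
-476*f + a = -476*410 - 36 = -195160 - 36 = -195196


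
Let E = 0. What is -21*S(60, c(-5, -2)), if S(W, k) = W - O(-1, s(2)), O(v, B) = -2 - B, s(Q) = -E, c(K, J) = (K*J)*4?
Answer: -1302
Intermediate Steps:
c(K, J) = 4*J*K (c(K, J) = (J*K)*4 = 4*J*K)
s(Q) = 0 (s(Q) = -1*0 = 0)
S(W, k) = 2 + W (S(W, k) = W - (-2 - 1*0) = W - (-2 + 0) = W - 1*(-2) = W + 2 = 2 + W)
-21*S(60, c(-5, -2)) = -21*(2 + 60) = -21*62 = -1302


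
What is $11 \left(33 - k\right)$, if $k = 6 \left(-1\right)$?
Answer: $429$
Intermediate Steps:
$k = -6$
$11 \left(33 - k\right) = 11 \left(33 - -6\right) = 11 \left(33 + 6\right) = 11 \cdot 39 = 429$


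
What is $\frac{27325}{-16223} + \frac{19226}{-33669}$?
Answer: $- \frac{1231908823}{546212187} \approx -2.2554$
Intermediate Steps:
$\frac{27325}{-16223} + \frac{19226}{-33669} = 27325 \left(- \frac{1}{16223}\right) + 19226 \left(- \frac{1}{33669}\right) = - \frac{27325}{16223} - \frac{19226}{33669} = - \frac{1231908823}{546212187}$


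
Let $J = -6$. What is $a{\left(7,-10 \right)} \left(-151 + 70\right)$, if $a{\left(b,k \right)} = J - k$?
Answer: $-324$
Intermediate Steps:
$a{\left(b,k \right)} = -6 - k$
$a{\left(7,-10 \right)} \left(-151 + 70\right) = \left(-6 - -10\right) \left(-151 + 70\right) = \left(-6 + 10\right) \left(-81\right) = 4 \left(-81\right) = -324$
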